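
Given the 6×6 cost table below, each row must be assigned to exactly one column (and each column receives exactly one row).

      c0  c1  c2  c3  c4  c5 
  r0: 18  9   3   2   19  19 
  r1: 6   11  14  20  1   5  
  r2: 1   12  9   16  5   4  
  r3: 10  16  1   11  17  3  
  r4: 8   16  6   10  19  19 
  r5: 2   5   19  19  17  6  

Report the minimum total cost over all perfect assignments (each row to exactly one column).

Minimum assignment cost: 18

optimal assignment: row0→col3 (cost 2), row1→col4 (cost 1), row2→col0 (cost 1), row3→col5 (cost 3), row4→col2 (cost 6), row5→col1 (cost 5)
total = 2 + 1 + 1 + 3 + 6 + 5 = 18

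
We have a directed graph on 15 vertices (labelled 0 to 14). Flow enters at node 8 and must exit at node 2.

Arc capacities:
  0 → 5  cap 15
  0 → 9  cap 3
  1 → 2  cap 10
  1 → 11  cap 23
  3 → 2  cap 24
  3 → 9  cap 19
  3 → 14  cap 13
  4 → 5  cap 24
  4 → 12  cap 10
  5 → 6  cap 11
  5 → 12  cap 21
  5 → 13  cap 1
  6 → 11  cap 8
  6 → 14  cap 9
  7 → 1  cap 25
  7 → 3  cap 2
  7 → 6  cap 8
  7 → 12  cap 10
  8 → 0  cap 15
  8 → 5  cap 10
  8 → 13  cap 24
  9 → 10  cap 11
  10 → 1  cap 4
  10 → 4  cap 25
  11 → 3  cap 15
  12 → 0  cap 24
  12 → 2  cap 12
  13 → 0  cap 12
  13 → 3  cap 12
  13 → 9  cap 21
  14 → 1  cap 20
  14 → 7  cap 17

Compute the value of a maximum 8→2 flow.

augment #1: 8→5→12→2 bottleneck 10, total now 10
augment #2: 8→13→3→2 bottleneck 12, total now 22
augment #3: 8→0→5→12→2 bottleneck 2, total now 24
augment #4: 8→0→9→10→1→2 bottleneck 3, total now 27
augment #5: 8→13→9→10→1→2 bottleneck 1, total now 28
augment #6: 8→0→5→6→11→3→2 bottleneck 8, total now 36
augment #7: 8→0→5→6→14→1→2 bottleneck 2, total now 38
augment #8: 8→13→0→5→6→14→1→2 bottleneck 1, total now 39

Maximum flow value: 39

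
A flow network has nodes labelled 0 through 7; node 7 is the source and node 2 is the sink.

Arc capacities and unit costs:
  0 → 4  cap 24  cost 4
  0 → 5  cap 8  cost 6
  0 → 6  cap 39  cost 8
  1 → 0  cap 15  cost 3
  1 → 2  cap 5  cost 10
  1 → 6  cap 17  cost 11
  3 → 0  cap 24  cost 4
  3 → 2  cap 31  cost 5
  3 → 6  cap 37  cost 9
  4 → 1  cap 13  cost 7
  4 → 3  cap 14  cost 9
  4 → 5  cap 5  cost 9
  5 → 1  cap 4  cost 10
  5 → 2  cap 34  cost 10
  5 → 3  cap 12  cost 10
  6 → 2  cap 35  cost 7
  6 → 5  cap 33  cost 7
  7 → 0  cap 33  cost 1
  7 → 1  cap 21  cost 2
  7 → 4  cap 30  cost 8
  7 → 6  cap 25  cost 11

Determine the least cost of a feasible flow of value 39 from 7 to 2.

Minimum cost for 39 units: 606

shortest-cost path #1: 7→1→2 push 5 @ unit cost 12 (adds 60)
shortest-cost path #2: 7→0→6→2 push 33 @ unit cost 16 (adds 528)
shortest-cost path #3: 7→6→2 push 1 @ unit cost 18 (adds 18)
total cost = 606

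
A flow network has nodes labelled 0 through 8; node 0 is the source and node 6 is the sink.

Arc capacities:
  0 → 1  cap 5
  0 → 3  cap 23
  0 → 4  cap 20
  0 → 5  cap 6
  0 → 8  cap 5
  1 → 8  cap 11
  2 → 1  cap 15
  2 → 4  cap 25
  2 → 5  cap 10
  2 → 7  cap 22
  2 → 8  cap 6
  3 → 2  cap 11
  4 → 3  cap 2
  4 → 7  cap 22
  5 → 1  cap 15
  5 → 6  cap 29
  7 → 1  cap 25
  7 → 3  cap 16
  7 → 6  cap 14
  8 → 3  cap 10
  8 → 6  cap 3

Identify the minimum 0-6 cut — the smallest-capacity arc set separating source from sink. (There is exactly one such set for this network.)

Min-cut arcs: {(0,5), (2,5), (7,6), (8,6)} (total capacity 33)

augment #1: 0→5→6 push 6
augment #2: 0→8→6 push 3
augment #3: 0→4→7→6 push 14
augment #4: 0→3→2→5→6 push 10
max flow = 33; residual-reachable set from 0 gives S-side
cut edges (S→T): {(0,5), (2,5), (7,6), (8,6)} total cap 33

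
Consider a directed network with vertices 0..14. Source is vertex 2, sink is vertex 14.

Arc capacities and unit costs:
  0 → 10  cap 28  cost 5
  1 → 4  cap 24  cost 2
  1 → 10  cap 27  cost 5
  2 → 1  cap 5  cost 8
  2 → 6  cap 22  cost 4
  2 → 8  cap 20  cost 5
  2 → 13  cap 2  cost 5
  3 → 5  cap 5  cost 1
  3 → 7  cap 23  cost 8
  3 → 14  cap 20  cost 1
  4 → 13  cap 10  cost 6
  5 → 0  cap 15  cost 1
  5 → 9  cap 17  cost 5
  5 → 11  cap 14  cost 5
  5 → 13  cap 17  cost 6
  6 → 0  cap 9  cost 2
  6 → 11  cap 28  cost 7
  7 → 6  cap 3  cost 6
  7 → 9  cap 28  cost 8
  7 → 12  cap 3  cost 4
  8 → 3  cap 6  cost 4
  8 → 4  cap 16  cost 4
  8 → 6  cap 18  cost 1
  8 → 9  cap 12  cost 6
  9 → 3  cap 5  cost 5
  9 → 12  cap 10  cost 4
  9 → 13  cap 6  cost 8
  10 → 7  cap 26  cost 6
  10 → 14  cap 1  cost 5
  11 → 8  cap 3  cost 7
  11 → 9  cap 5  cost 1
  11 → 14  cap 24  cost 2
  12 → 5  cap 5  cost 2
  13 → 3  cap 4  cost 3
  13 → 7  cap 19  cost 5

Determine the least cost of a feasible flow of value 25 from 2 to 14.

shortest-cost path #1: 2→13→3→14 push 2 @ unit cost 9 (adds 18)
shortest-cost path #2: 2→8→3→14 push 6 @ unit cost 10 (adds 60)
shortest-cost path #3: 2→6→11→14 push 17 @ unit cost 13 (adds 221)
total cost = 299

Minimum cost for 25 units: 299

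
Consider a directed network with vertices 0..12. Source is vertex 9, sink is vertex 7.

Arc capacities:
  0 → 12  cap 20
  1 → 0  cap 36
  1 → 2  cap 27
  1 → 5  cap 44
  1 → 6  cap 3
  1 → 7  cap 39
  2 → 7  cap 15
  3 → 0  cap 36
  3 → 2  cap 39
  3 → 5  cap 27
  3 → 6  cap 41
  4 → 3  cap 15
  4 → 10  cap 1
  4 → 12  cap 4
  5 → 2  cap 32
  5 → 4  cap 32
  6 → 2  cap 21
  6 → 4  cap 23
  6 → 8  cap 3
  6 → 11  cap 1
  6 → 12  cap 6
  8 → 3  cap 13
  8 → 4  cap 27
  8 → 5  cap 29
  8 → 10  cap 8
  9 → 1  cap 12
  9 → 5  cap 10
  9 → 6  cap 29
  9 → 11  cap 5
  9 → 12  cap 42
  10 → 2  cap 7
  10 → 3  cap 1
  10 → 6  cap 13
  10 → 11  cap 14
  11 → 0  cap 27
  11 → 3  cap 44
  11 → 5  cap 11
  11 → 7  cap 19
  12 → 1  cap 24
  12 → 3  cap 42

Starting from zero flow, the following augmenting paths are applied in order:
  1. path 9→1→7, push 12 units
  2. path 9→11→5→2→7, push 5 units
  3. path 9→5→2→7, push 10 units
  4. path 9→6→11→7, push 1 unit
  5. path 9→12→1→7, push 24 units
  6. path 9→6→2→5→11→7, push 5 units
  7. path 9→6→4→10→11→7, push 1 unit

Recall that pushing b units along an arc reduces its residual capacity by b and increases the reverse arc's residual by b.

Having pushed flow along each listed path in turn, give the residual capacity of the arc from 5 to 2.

Residual capacity of (5,2): 22

after path 1 (9→1→7, push 12): res(5,2)=32
after path 2 (9→11→5→2→7, push 5): res(5,2)=27
after path 3 (9→5→2→7, push 10): res(5,2)=17
after path 4 (9→6→11→7, push 1): res(5,2)=17
after path 5 (9→12→1→7, push 24): res(5,2)=17
after path 6 (9→6→2→5→11→7, push 5): res(5,2)=22
after path 7 (9→6→4→10→11→7, push 1): res(5,2)=22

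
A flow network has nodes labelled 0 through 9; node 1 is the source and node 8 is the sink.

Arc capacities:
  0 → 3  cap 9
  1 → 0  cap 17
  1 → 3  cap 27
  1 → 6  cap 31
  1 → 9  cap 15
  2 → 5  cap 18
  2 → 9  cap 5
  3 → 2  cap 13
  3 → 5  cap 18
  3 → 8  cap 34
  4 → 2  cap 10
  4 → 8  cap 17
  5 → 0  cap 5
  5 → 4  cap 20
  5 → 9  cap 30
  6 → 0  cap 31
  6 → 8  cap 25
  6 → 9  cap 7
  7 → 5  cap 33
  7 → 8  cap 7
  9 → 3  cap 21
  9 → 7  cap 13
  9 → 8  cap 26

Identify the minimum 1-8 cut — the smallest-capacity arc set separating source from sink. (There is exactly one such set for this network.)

Min-cut arcs: {(0,3), (1,3), (1,6), (1,9)} (total capacity 82)

augment #1: 1→3→8 push 27
augment #2: 1→6→8 push 25
augment #3: 1→9→8 push 15
augment #4: 1→0→3→8 push 7
augment #5: 1→6→9→8 push 6
augment #6: 1→0→3→2→9→8 push 2
max flow = 82; residual-reachable set from 1 gives S-side
cut edges (S→T): {(0,3), (1,3), (1,6), (1,9)} total cap 82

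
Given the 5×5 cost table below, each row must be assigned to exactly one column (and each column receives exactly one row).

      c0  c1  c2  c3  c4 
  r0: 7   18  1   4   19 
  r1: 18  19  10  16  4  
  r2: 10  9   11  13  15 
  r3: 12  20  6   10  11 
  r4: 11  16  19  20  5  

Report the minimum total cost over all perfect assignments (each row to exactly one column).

Minimum assignment cost: 34

optimal assignment: row0→col3 (cost 4), row1→col4 (cost 4), row2→col1 (cost 9), row3→col2 (cost 6), row4→col0 (cost 11)
total = 4 + 4 + 9 + 6 + 11 = 34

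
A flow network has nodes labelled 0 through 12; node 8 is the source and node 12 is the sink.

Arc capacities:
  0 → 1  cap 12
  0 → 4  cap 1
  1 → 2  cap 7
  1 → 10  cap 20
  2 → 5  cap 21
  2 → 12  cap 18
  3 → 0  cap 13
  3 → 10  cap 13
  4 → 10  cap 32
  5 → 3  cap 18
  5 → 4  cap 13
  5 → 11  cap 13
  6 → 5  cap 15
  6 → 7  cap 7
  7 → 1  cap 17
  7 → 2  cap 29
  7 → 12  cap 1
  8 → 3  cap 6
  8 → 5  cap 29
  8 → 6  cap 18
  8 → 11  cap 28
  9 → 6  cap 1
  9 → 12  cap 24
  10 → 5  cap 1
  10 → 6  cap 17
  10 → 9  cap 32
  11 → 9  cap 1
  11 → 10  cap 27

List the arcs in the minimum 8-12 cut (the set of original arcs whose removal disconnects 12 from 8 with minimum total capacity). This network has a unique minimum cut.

augment #1: 8→6→7→12 push 1
augment #2: 8→11→9→12 push 1
augment #3: 8→3→10→9→12 push 6
augment #4: 8→6→7→2→12 push 6
augment #5: 8→11→10→9→12 push 17
augment #6: 8→5→3→0→1→2→12 push 7
max flow = 38; residual-reachable set from 8 gives S-side
cut edges (S→T): {(1,2), (6,7), (9,12)} total cap 38

Min-cut arcs: {(1,2), (6,7), (9,12)} (total capacity 38)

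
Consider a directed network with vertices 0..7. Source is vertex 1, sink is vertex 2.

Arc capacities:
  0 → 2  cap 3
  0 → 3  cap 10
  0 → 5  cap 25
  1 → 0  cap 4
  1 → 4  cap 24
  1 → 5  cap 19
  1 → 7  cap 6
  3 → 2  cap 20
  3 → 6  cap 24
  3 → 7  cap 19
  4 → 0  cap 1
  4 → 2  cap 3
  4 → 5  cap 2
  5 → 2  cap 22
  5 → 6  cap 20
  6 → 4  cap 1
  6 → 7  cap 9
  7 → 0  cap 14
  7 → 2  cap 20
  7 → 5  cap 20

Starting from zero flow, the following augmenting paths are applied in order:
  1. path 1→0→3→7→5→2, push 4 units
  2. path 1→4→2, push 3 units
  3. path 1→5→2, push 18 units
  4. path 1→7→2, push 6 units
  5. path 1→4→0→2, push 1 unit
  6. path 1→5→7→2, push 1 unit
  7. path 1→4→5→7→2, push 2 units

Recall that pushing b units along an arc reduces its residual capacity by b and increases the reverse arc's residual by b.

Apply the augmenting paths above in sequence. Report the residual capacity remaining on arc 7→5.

Residual capacity of (7,5): 19

after path 1 (1→0→3→7→5→2, push 4): res(7,5)=16
after path 2 (1→4→2, push 3): res(7,5)=16
after path 3 (1→5→2, push 18): res(7,5)=16
after path 4 (1→7→2, push 6): res(7,5)=16
after path 5 (1→4→0→2, push 1): res(7,5)=16
after path 6 (1→5→7→2, push 1): res(7,5)=17
after path 7 (1→4→5→7→2, push 2): res(7,5)=19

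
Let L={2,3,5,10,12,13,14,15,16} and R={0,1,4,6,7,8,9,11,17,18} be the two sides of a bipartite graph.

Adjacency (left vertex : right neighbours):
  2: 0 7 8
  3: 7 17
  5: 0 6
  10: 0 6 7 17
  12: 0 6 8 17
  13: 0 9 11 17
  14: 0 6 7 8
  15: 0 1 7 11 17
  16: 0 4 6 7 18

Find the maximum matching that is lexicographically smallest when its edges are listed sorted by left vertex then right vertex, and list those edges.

|M| = 8 (so the lex-smallest maximum matching has 8 edges)
process left vertices in ascending order; for each, take the smallest-labelled available neighbour that still permits 8 edges overall, or leave it unmatched if none does
lex-smallest matching: {2-0, 3-7, 5-6, 10-17, 12-8, 13-9, 15-1, 16-4}

Lex-smallest maximum matching: {(2,0), (3,7), (5,6), (10,17), (12,8), (13,9), (15,1), (16,4)}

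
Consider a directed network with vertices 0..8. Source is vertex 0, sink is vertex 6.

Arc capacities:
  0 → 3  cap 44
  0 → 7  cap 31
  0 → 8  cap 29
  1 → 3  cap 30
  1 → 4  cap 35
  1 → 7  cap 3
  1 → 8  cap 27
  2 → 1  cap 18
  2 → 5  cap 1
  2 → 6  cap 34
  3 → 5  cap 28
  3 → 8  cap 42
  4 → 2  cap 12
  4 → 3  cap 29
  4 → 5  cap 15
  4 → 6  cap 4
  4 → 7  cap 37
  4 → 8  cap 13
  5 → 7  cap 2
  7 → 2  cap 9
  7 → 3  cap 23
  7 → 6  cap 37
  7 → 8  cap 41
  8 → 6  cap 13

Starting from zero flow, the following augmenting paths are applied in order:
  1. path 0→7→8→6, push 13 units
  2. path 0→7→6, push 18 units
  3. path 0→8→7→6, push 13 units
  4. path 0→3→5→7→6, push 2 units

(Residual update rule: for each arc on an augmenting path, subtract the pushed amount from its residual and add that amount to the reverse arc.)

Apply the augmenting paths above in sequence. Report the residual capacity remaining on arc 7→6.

Residual capacity of (7,6): 4

after path 1 (0→7→8→6, push 13): res(7,6)=37
after path 2 (0→7→6, push 18): res(7,6)=19
after path 3 (0→8→7→6, push 13): res(7,6)=6
after path 4 (0→3→5→7→6, push 2): res(7,6)=4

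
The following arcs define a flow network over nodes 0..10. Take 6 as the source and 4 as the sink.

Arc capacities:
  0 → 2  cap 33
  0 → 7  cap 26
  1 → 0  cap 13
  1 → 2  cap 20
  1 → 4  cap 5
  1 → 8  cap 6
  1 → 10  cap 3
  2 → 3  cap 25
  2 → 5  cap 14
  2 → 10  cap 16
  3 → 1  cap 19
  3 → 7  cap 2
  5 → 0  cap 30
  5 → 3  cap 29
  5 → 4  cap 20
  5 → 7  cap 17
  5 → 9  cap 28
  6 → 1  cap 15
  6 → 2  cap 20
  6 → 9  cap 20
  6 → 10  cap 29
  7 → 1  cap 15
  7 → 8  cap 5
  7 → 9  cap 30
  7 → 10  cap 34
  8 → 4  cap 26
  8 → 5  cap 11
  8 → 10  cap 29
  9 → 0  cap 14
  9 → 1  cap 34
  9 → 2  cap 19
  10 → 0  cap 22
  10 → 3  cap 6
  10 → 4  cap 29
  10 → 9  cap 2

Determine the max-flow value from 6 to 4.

augment #1: 6→1→4 bottleneck 5, total now 5
augment #2: 6→10→4 bottleneck 29, total now 34
augment #3: 6→1→8→4 bottleneck 6, total now 40
augment #4: 6→2→5→4 bottleneck 14, total now 54
augment #5: 6→1→0→7→8→4 bottleneck 4, total now 58
augment #6: 6→2→3→7→8→4 bottleneck 1, total now 59

Maximum flow value: 59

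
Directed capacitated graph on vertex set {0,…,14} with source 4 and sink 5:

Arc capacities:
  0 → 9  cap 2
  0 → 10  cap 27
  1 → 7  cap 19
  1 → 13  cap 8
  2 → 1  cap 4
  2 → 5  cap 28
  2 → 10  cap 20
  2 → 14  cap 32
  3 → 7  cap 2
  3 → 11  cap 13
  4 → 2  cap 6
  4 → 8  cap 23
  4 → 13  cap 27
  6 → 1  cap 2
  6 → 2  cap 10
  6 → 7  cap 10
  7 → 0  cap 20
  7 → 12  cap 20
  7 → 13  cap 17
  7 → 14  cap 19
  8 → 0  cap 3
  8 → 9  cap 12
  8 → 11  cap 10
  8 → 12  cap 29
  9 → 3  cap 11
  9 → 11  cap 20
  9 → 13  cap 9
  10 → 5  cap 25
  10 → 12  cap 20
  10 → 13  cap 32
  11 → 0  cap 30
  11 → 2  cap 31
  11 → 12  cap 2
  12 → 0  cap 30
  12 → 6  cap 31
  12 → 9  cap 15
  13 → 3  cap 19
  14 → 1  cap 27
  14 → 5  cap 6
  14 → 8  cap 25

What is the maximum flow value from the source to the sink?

augment #1: 4→2→5 bottleneck 6, total now 6
augment #2: 4→8→0→10→5 bottleneck 3, total now 9
augment #3: 4→8→11→2→5 bottleneck 10, total now 19
augment #4: 4→8→9→11→2→5 bottleneck 10, total now 29
augment #5: 4→13→3→7→14→5 bottleneck 2, total now 31
augment #6: 4→13→3→11→2→5 bottleneck 2, total now 33
augment #7: 4→13→3→11→0→10→5 bottleneck 11, total now 44

Maximum flow value: 44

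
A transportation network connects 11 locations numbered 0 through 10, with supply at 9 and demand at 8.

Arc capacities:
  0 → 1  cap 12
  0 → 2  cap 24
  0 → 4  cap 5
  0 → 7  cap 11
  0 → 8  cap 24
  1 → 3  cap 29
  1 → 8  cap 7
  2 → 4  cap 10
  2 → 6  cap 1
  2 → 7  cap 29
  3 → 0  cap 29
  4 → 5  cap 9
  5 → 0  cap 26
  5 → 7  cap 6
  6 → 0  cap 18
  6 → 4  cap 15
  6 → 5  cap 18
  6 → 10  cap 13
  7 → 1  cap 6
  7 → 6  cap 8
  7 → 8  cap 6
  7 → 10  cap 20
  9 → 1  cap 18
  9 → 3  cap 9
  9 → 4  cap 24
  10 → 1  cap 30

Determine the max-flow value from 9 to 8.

augment #1: 9→1→8 bottleneck 7, total now 7
augment #2: 9→3→0→8 bottleneck 9, total now 16
augment #3: 9→1→3→0→8 bottleneck 11, total now 27
augment #4: 9→4→5→0→8 bottleneck 4, total now 31
augment #5: 9→4→5→7→8 bottleneck 5, total now 36

Maximum flow value: 36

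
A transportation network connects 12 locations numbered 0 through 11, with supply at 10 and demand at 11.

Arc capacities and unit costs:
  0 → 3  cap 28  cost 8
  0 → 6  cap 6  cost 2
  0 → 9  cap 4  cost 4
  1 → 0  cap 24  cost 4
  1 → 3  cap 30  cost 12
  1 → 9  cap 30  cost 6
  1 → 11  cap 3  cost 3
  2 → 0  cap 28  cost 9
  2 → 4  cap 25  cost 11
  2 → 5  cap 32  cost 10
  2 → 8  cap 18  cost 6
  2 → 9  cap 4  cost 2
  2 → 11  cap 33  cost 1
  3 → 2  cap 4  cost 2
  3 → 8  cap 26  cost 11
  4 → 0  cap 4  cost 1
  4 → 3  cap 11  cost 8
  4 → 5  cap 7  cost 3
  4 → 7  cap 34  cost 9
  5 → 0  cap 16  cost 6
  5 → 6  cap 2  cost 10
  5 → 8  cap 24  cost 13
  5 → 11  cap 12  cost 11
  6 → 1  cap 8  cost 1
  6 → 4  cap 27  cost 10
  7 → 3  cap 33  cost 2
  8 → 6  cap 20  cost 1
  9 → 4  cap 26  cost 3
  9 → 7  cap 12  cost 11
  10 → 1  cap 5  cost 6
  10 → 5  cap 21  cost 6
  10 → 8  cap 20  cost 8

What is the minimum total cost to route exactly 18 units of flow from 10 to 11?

shortest-cost path #1: 10→1→11 push 3 @ unit cost 9 (adds 27)
shortest-cost path #2: 10→5→11 push 12 @ unit cost 17 (adds 204)
shortest-cost path #3: 10→1→3→2→11 push 2 @ unit cost 21 (adds 42)
shortest-cost path #4: 10→5→0→3→2→11 push 1 @ unit cost 23 (adds 23)
total cost = 296

Minimum cost for 18 units: 296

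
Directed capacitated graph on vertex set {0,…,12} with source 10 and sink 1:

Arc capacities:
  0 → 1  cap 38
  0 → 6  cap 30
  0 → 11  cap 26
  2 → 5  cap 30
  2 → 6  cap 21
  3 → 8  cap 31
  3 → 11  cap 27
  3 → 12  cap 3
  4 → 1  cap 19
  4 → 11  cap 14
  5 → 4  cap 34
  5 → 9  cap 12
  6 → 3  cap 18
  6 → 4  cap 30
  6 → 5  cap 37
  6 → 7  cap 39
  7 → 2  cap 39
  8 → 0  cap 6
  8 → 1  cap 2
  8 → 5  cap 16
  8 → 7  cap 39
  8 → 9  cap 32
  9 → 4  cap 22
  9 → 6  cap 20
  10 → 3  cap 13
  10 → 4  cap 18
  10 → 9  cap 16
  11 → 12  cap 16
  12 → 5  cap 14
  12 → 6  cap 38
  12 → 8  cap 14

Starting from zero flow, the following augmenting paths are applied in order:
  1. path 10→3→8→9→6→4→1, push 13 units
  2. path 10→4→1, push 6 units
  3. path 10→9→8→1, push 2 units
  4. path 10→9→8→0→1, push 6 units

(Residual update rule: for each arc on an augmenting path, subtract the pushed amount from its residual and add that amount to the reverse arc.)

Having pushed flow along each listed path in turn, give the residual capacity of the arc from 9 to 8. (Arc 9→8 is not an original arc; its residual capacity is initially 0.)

Residual capacity of (9,8): 5

after path 1 (10→3→8→9→6→4→1, push 13): res(9,8)=13
after path 2 (10→4→1, push 6): res(9,8)=13
after path 3 (10→9→8→1, push 2): res(9,8)=11
after path 4 (10→9→8→0→1, push 6): res(9,8)=5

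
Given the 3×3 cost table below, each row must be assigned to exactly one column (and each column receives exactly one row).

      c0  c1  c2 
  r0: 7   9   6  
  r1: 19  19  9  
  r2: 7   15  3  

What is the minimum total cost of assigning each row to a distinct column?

Minimum assignment cost: 25

optimal assignment: row0→col1 (cost 9), row1→col2 (cost 9), row2→col0 (cost 7)
total = 9 + 9 + 7 = 25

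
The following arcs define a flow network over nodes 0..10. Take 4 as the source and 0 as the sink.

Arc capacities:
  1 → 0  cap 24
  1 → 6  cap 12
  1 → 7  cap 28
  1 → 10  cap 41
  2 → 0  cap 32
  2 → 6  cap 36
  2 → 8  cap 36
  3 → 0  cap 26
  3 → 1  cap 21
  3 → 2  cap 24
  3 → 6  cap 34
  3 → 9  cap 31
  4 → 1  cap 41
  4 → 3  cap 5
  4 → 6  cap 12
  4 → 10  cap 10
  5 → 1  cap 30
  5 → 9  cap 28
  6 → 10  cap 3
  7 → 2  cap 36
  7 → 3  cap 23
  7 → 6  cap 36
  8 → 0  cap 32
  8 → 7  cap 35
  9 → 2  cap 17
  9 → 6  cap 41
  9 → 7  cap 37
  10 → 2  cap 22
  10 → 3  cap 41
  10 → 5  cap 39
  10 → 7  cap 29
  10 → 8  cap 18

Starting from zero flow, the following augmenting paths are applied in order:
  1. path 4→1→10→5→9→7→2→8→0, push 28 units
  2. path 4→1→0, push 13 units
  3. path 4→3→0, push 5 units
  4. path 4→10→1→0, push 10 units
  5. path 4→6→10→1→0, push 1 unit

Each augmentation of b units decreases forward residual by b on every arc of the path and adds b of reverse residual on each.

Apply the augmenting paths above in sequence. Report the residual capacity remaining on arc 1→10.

Residual capacity of (1,10): 24

after path 1 (4→1→10→5→9→7→2→8→0, push 28): res(1,10)=13
after path 2 (4→1→0, push 13): res(1,10)=13
after path 3 (4→3→0, push 5): res(1,10)=13
after path 4 (4→10→1→0, push 10): res(1,10)=23
after path 5 (4→6→10→1→0, push 1): res(1,10)=24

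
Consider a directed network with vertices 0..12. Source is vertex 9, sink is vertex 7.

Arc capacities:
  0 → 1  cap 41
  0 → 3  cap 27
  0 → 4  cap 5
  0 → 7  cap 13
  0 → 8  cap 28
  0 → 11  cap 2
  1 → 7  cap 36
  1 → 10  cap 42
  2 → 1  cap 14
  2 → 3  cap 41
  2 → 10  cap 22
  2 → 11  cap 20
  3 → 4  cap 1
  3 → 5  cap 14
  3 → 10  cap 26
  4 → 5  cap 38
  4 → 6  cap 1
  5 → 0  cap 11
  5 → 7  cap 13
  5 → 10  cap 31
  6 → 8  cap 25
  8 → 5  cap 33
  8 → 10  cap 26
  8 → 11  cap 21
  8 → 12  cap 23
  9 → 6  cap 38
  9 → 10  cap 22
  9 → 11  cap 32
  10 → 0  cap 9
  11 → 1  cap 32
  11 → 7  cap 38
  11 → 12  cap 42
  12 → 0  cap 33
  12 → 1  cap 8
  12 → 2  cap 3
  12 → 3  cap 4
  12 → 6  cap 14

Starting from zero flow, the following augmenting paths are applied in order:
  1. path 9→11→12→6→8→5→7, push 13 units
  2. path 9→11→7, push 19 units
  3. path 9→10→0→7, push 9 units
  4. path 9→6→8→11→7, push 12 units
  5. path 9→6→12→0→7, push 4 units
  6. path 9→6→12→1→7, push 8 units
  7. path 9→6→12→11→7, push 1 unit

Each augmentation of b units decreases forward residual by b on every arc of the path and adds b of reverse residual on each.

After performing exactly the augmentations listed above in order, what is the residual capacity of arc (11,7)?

Residual capacity of (11,7): 6

after path 1 (9→11→12→6→8→5→7, push 13): res(11,7)=38
after path 2 (9→11→7, push 19): res(11,7)=19
after path 3 (9→10→0→7, push 9): res(11,7)=19
after path 4 (9→6→8→11→7, push 12): res(11,7)=7
after path 5 (9→6→12→0→7, push 4): res(11,7)=7
after path 6 (9→6→12→1→7, push 8): res(11,7)=7
after path 7 (9→6→12→11→7, push 1): res(11,7)=6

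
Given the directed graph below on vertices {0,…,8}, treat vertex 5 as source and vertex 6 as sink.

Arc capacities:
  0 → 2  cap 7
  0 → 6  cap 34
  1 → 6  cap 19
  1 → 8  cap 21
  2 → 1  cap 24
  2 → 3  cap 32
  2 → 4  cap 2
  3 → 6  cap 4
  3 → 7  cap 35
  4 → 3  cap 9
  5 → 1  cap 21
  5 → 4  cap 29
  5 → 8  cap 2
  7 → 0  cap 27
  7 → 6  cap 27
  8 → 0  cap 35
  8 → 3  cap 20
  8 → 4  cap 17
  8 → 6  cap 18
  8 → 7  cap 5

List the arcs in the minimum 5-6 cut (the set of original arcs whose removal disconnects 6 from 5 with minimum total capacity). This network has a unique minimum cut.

Min-cut arcs: {(4,3), (5,1), (5,8)} (total capacity 32)

augment #1: 5→1→6 push 19
augment #2: 5→8→6 push 2
augment #3: 5→1→8→6 push 2
augment #4: 5→4→3→6 push 4
augment #5: 5→4→3→7→6 push 5
max flow = 32; residual-reachable set from 5 gives S-side
cut edges (S→T): {(4,3), (5,1), (5,8)} total cap 32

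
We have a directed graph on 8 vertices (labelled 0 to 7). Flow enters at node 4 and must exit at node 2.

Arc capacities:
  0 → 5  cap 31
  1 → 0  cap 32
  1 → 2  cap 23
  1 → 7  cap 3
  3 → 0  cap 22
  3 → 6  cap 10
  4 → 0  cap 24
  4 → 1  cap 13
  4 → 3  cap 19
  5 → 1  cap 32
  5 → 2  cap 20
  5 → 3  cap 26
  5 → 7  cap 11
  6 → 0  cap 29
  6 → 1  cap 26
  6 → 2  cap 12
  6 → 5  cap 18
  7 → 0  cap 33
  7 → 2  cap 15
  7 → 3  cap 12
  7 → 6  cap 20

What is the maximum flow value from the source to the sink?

Maximum flow value: 54

augment #1: 4→1→2 bottleneck 13, total now 13
augment #2: 4→0→5→2 bottleneck 20, total now 33
augment #3: 4→3→6→2 bottleneck 10, total now 43
augment #4: 4→0→5→1→2 bottleneck 4, total now 47
augment #5: 4→3→0→5→1→2 bottleneck 6, total now 53
augment #6: 4→3→0→5→7→2 bottleneck 1, total now 54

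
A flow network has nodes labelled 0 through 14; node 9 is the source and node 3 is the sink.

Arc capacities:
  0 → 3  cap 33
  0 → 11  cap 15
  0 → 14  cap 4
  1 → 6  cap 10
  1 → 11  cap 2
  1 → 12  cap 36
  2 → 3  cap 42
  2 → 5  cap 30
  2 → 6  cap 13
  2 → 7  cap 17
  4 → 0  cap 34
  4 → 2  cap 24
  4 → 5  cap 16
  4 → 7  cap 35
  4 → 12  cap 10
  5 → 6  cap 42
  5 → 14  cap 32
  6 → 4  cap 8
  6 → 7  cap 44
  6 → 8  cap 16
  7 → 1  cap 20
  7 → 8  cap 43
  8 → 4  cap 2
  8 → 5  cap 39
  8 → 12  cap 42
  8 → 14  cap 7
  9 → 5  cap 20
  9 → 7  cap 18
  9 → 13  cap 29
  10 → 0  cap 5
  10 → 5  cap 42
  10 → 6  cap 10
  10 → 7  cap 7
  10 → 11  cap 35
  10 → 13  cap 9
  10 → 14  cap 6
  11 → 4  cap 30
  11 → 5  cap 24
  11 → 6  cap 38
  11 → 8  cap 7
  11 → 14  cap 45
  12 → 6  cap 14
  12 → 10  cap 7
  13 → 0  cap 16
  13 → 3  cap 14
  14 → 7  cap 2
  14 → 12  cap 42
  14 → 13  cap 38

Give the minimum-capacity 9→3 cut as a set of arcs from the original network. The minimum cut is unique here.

Min-cut arcs: {(1,11), (6,4), (8,4), (12,10), (13,0), (13,3)} (total capacity 49)

augment #1: 9→13→3 push 14
augment #2: 9→13→0→3 push 15
augment #3: 9→5→6→4→0→3 push 8
augment #4: 9→5→14→13→0→3 push 1
augment #5: 9→7→8→4→0→3 push 2
augment #6: 9→5→14→12→10→0→3 push 5
augment #7: 9→7→1→11→4→0→3 push 2
augment #8: 9→5→14→12→10→11→4→2→3 push 2
max flow = 49; residual-reachable set from 9 gives S-side
cut edges (S→T): {(1,11), (6,4), (8,4), (12,10), (13,0), (13,3)} total cap 49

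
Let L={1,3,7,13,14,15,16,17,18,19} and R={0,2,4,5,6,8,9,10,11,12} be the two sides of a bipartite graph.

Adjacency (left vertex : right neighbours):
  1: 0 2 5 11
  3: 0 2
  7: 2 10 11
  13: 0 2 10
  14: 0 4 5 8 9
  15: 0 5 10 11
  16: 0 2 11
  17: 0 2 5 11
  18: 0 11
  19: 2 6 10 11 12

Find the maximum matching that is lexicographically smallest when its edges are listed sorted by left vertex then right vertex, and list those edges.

Lex-smallest maximum matching: {(1,0), (3,2), (7,10), (14,4), (15,5), (16,11), (19,6)}

|M| = 7 (so the lex-smallest maximum matching has 7 edges)
process left vertices in ascending order; for each, take the smallest-labelled available neighbour that still permits 7 edges overall, or leave it unmatched if none does
lex-smallest matching: {1-0, 3-2, 7-10, 14-4, 15-5, 16-11, 19-6}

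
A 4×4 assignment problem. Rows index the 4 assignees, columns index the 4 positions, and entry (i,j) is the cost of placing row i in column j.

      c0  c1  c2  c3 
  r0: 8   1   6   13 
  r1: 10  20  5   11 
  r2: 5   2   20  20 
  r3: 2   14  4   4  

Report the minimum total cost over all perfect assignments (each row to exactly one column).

optimal assignment: row0→col1 (cost 1), row1→col2 (cost 5), row2→col0 (cost 5), row3→col3 (cost 4)
total = 1 + 5 + 5 + 4 = 15

Minimum assignment cost: 15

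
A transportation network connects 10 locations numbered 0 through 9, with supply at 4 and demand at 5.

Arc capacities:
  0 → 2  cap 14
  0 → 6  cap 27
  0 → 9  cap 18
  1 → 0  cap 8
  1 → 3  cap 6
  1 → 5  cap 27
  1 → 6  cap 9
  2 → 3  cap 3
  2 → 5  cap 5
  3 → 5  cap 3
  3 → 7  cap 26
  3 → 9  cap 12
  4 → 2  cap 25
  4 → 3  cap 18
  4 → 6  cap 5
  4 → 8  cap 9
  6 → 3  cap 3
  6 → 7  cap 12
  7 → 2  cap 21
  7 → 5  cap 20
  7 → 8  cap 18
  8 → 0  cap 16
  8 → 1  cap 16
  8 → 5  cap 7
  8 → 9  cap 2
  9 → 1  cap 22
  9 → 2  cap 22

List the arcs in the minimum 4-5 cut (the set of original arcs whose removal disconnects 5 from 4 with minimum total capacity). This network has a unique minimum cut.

Min-cut arcs: {(2,3), (2,5), (4,3), (4,6), (4,8)} (total capacity 40)

augment #1: 4→2→5 push 5
augment #2: 4→3→5 push 3
augment #3: 4→8→5 push 7
augment #4: 4→3→7→5 push 15
augment #5: 4→6→7→5 push 5
augment #6: 4→8→1→5 push 2
augment #7: 4→2→3→9→1→5 push 3
max flow = 40; residual-reachable set from 4 gives S-side
cut edges (S→T): {(2,3), (2,5), (4,3), (4,6), (4,8)} total cap 40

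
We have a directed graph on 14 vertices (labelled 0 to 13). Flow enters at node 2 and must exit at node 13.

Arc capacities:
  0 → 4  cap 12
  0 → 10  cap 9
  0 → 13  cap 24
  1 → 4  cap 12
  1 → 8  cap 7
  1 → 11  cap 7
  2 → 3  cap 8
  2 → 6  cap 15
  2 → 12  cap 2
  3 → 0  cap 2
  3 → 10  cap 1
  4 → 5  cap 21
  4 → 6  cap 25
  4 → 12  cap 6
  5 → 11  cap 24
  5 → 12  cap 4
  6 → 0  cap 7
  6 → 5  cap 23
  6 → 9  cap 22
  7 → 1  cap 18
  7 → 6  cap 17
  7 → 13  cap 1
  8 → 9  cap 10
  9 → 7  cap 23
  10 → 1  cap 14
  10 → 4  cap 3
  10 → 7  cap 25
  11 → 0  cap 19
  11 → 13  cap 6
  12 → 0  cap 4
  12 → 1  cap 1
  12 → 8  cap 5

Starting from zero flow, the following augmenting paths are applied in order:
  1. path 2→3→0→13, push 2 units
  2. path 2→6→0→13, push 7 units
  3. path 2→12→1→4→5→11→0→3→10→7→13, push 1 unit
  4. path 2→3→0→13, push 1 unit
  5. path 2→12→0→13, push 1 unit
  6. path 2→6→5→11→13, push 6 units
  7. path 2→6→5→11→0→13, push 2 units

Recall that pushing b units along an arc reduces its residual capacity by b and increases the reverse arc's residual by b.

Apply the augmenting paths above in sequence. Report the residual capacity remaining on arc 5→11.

after path 1 (2→3→0→13, push 2): res(5,11)=24
after path 2 (2→6→0→13, push 7): res(5,11)=24
after path 3 (2→12→1→4→5→11→0→3→10→7→13, push 1): res(5,11)=23
after path 4 (2→3→0→13, push 1): res(5,11)=23
after path 5 (2→12→0→13, push 1): res(5,11)=23
after path 6 (2→6→5→11→13, push 6): res(5,11)=17
after path 7 (2→6→5→11→0→13, push 2): res(5,11)=15

Residual capacity of (5,11): 15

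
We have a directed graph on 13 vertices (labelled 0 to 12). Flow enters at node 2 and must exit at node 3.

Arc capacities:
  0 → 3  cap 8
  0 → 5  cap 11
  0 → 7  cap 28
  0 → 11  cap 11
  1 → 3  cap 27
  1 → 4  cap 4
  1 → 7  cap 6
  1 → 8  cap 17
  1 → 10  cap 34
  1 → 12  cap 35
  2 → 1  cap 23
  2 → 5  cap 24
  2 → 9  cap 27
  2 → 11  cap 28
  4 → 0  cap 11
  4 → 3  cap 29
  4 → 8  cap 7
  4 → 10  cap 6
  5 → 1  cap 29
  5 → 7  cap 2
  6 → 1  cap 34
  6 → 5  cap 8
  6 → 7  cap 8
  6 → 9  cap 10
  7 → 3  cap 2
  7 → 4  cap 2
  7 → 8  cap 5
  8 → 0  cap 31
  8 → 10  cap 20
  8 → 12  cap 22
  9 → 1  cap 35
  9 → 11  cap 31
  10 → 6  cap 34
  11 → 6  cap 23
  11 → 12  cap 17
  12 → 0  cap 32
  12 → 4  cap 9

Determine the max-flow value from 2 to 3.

augment #1: 2→1→3 bottleneck 23, total now 23
augment #2: 2→5→1→3 bottleneck 4, total now 27
augment #3: 2→5→7→3 bottleneck 2, total now 29
augment #4: 2→5→1→4→3 bottleneck 4, total now 33
augment #5: 2→11→12→0→3 bottleneck 8, total now 41
augment #6: 2→11→12→4→3 bottleneck 9, total now 50
augment #7: 2→5→1→7→4→3 bottleneck 2, total now 52

Maximum flow value: 52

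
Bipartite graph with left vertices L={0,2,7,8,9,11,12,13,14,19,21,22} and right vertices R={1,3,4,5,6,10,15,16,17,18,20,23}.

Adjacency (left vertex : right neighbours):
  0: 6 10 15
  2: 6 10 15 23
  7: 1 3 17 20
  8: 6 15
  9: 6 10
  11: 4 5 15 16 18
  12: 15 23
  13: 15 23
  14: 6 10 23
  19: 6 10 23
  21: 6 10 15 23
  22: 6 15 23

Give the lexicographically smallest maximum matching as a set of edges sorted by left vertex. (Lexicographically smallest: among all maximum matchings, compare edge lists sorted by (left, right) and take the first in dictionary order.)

|M| = 6 (so the lex-smallest maximum matching has 6 edges)
process left vertices in ascending order; for each, take the smallest-labelled available neighbour that still permits 6 edges overall, or leave it unmatched if none does
lex-smallest matching: {0-6, 2-10, 7-1, 8-15, 11-4, 12-23}

Lex-smallest maximum matching: {(0,6), (2,10), (7,1), (8,15), (11,4), (12,23)}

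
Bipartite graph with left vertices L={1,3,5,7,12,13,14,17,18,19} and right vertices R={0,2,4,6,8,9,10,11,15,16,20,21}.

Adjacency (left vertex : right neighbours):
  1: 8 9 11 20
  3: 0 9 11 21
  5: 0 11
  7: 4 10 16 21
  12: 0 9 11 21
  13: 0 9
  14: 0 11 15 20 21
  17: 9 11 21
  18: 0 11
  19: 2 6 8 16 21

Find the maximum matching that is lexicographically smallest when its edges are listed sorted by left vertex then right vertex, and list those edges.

Lex-smallest maximum matching: {(1,8), (3,0), (5,11), (7,4), (12,9), (14,15), (17,21), (19,2)}

|M| = 8 (so the lex-smallest maximum matching has 8 edges)
process left vertices in ascending order; for each, take the smallest-labelled available neighbour that still permits 8 edges overall, or leave it unmatched if none does
lex-smallest matching: {1-8, 3-0, 5-11, 7-4, 12-9, 14-15, 17-21, 19-2}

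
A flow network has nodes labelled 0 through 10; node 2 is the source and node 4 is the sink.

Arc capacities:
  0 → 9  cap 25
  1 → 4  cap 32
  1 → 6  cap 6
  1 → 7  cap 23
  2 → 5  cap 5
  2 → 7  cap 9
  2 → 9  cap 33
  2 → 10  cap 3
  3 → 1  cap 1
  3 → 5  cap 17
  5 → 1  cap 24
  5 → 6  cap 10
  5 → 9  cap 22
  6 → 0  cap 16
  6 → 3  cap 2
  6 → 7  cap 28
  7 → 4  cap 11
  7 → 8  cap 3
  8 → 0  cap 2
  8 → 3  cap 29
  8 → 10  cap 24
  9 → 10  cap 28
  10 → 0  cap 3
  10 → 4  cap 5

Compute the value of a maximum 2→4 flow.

augment #1: 2→7→4 bottleneck 9, total now 9
augment #2: 2→10→4 bottleneck 3, total now 12
augment #3: 2→5→1→4 bottleneck 5, total now 17
augment #4: 2→9→10→4 bottleneck 2, total now 19

Maximum flow value: 19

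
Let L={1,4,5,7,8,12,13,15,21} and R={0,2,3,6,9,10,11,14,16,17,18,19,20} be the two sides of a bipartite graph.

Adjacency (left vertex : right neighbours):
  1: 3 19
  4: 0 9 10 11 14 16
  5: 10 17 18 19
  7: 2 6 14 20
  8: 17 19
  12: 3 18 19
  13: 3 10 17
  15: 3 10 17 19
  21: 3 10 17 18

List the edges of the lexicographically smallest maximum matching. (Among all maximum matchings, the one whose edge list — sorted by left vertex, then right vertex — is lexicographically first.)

|M| = 7 (so the lex-smallest maximum matching has 7 edges)
process left vertices in ascending order; for each, take the smallest-labelled available neighbour that still permits 7 edges overall, or leave it unmatched if none does
lex-smallest matching: {1-3, 4-0, 5-10, 7-2, 8-17, 12-18, 15-19}

Lex-smallest maximum matching: {(1,3), (4,0), (5,10), (7,2), (8,17), (12,18), (15,19)}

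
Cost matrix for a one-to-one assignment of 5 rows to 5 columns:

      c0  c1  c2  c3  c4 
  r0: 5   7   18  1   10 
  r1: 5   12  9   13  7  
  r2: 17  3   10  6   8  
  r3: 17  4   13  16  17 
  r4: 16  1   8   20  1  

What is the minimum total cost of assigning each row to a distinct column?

optimal assignment: row0→col3 (cost 1), row1→col0 (cost 5), row2→col2 (cost 10), row3→col1 (cost 4), row4→col4 (cost 1)
total = 1 + 5 + 10 + 4 + 1 = 21

Minimum assignment cost: 21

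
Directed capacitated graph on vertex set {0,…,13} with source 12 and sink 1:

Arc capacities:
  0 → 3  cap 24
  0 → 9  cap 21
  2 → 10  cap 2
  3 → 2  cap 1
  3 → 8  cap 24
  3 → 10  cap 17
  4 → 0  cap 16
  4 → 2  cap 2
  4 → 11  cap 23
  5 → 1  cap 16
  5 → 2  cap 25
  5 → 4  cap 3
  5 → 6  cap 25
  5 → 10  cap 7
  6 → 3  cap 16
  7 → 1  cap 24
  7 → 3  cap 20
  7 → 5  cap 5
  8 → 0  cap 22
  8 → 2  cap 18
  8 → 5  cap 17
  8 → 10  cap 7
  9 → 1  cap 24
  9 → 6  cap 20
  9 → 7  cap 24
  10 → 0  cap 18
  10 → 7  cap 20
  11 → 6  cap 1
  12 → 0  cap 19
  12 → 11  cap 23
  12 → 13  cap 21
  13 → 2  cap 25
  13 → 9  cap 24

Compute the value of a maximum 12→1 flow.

Maximum flow value: 41

augment #1: 12→0→9→1 bottleneck 19, total now 19
augment #2: 12→13→9→1 bottleneck 5, total now 24
augment #3: 12→13→9→7→1 bottleneck 16, total now 40
augment #4: 12→11→6→3→8→5→1 bottleneck 1, total now 41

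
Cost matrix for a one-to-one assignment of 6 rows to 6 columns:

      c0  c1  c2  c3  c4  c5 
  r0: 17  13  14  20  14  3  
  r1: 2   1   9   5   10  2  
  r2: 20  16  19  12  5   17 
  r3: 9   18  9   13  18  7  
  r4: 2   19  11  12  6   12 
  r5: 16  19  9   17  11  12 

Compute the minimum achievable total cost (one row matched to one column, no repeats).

Minimum assignment cost: 33

optimal assignment: row0→col5 (cost 3), row1→col1 (cost 1), row2→col4 (cost 5), row3→col3 (cost 13), row4→col0 (cost 2), row5→col2 (cost 9)
total = 3 + 1 + 5 + 13 + 2 + 9 = 33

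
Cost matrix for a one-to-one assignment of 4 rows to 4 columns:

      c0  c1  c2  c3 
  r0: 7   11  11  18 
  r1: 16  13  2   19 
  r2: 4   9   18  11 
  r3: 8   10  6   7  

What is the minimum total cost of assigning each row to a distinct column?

optimal assignment: row0→col1 (cost 11), row1→col2 (cost 2), row2→col0 (cost 4), row3→col3 (cost 7)
total = 11 + 2 + 4 + 7 = 24

Minimum assignment cost: 24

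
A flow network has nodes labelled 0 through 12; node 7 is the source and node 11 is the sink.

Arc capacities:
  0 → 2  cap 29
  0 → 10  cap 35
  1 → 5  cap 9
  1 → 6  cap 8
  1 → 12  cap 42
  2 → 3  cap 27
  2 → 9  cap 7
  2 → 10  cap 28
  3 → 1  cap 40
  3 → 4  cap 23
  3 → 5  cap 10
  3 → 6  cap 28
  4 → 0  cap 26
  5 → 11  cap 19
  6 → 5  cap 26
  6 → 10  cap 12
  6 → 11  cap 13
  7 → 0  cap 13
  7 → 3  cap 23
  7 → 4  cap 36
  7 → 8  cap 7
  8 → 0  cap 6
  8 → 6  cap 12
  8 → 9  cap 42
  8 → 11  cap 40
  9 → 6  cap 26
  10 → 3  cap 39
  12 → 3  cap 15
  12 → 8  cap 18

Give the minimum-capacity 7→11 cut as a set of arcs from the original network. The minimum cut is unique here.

augment #1: 7→8→11 push 7
augment #2: 7→3→5→11 push 10
augment #3: 7→3→6→11 push 13
augment #4: 7→0→2→3→1→5→11 push 9
augment #5: 7→0→2→3→1→12→8→11 push 4
augment #6: 7→4→0→2→3→1→12→8→11 push 14
max flow = 57; residual-reachable set from 7 gives S-side
cut edges (S→T): {(5,11), (6,11), (7,8), (12,8)} total cap 57

Min-cut arcs: {(5,11), (6,11), (7,8), (12,8)} (total capacity 57)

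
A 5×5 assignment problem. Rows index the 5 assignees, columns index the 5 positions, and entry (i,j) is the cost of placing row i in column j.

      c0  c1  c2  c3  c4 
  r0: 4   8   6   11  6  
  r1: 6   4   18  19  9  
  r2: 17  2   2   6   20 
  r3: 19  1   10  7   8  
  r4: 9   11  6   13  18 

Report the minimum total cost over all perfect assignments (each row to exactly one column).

Minimum assignment cost: 25

optimal assignment: row0→col4 (cost 6), row1→col0 (cost 6), row2→col3 (cost 6), row3→col1 (cost 1), row4→col2 (cost 6)
total = 6 + 6 + 6 + 1 + 6 = 25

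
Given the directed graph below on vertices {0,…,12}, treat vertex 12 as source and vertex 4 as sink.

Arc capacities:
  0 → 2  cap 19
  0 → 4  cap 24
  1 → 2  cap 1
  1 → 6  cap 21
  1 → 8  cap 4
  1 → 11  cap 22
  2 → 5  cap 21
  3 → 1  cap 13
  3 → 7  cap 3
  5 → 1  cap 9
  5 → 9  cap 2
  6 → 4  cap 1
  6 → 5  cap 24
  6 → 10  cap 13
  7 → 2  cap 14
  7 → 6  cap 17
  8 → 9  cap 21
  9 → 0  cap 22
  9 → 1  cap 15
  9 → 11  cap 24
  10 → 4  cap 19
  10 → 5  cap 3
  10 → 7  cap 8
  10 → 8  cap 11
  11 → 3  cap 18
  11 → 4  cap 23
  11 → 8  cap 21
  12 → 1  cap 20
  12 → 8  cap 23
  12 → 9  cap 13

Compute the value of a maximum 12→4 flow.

augment #1: 12→1→6→4 bottleneck 1, total now 1
augment #2: 12→1→11→4 bottleneck 19, total now 20
augment #3: 12→9→0→4 bottleneck 13, total now 33
augment #4: 12→8→9→0→4 bottleneck 9, total now 42
augment #5: 12→8→9→11→4 bottleneck 4, total now 46
augment #6: 12→8→9→1→6→10→4 bottleneck 8, total now 54

Maximum flow value: 54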